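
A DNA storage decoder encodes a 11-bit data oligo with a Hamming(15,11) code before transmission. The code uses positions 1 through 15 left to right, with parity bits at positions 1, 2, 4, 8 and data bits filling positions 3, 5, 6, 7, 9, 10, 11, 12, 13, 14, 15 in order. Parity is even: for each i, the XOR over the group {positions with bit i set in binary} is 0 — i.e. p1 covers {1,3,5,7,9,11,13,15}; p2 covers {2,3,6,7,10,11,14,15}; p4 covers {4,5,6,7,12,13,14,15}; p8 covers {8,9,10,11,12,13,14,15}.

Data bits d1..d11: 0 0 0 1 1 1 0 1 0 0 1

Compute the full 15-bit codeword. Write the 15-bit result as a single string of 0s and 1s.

110100101101001

Place data at non-parity positions: p1 p2 0 p4 0 0 1 p8 1 1 0 1 0 0 1
p1 (pos 1,3,5,7,9,11,13,15): XOR of data positions = 0⊕0⊕1⊕1⊕0⊕0⊕1 = 1
p2 (pos 2,3,6,7,10,11,14,15): XOR of data positions = 0⊕0⊕1⊕1⊕0⊕0⊕1 = 1
p4 (pos 4,5,6,7,12,13,14,15): XOR of data positions = 0⊕0⊕1⊕1⊕0⊕0⊕1 = 1
p8 (pos 8,9,10,11,12,13,14,15): XOR of data positions = 1⊕1⊕0⊕1⊕0⊕0⊕1 = 0
Codeword: 110100101101001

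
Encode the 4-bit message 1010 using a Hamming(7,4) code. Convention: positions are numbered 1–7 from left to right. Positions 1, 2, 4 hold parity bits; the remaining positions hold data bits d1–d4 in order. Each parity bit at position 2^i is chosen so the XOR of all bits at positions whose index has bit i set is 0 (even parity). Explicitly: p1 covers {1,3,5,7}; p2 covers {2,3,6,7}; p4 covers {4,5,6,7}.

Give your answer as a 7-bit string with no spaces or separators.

Place data at non-parity positions: p1 p2 1 p4 0 1 0
p1 (pos 1,3,5,7): XOR of data positions = 1⊕0⊕0 = 1
p2 (pos 2,3,6,7): XOR of data positions = 1⊕1⊕0 = 0
p4 (pos 4,5,6,7): XOR of data positions = 0⊕1⊕0 = 1
Codeword: 1011010

1011010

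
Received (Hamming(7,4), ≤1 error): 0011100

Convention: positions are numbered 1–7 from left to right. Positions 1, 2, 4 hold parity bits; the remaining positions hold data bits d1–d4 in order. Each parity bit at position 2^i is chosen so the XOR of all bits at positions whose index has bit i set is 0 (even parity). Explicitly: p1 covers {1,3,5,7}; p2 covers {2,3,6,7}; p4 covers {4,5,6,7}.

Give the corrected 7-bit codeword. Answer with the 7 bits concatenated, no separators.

s1 (pos 1,3,5,7): 0⊕1⊕1⊕0 = 0
s2 (pos 2,3,6,7): 0⊕1⊕0⊕0 = 1
s4 (pos 4,5,6,7): 1⊕1⊕0⊕0 = 0
Syndrome s4…s1 = 010 → error at position 2.
Flip position 2: 0011100 → 0111100

0111100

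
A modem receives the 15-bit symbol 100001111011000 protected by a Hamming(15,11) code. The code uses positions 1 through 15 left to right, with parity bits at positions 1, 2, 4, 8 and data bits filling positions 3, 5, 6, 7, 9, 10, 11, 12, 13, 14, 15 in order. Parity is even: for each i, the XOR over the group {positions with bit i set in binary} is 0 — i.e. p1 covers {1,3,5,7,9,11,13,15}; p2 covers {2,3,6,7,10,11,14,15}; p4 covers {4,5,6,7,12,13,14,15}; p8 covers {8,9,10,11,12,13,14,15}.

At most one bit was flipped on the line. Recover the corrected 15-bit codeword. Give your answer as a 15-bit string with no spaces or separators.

100000111011000

s1 (pos 1,3,5,7,9,11,13,15): 1⊕0⊕0⊕1⊕1⊕1⊕0⊕0 = 0
s2 (pos 2,3,6,7,10,11,14,15): 0⊕0⊕1⊕1⊕0⊕1⊕0⊕0 = 1
s4 (pos 4,5,6,7,12,13,14,15): 0⊕0⊕1⊕1⊕1⊕0⊕0⊕0 = 1
s8 (pos 8,9,10,11,12,13,14,15): 1⊕1⊕0⊕1⊕1⊕0⊕0⊕0 = 0
Syndrome s8…s1 = 0110 → error at position 6.
Flip position 6: 100001111011000 → 100000111011000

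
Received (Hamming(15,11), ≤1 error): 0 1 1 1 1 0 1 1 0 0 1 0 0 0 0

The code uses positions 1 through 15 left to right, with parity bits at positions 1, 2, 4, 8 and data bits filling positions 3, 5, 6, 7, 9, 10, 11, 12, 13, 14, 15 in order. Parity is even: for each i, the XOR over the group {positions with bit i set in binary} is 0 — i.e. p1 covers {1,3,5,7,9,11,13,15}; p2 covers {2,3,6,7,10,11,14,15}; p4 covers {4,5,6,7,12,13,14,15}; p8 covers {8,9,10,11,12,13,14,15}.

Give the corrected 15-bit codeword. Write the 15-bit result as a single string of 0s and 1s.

011010110010000

s1 (pos 1,3,5,7,9,11,13,15): 0⊕1⊕1⊕1⊕0⊕1⊕0⊕0 = 0
s2 (pos 2,3,6,7,10,11,14,15): 1⊕1⊕0⊕1⊕0⊕1⊕0⊕0 = 0
s4 (pos 4,5,6,7,12,13,14,15): 1⊕1⊕0⊕1⊕0⊕0⊕0⊕0 = 1
s8 (pos 8,9,10,11,12,13,14,15): 1⊕0⊕0⊕1⊕0⊕0⊕0⊕0 = 0
Syndrome s8…s1 = 0100 → error at position 4.
Flip position 4: 011110110010000 → 011010110010000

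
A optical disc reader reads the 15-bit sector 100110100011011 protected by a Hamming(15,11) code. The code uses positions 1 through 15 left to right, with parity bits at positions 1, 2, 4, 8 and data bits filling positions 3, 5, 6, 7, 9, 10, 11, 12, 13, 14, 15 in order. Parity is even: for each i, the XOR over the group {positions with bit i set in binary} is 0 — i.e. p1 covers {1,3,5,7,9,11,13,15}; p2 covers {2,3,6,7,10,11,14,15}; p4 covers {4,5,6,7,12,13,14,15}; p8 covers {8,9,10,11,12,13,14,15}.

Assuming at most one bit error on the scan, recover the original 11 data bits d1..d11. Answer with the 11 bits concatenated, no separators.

s1 (pos 1,3,5,7,9,11,13,15): 1⊕0⊕1⊕1⊕0⊕1⊕0⊕1 = 1
s2 (pos 2,3,6,7,10,11,14,15): 0⊕0⊕0⊕1⊕0⊕1⊕1⊕1 = 0
s4 (pos 4,5,6,7,12,13,14,15): 1⊕1⊕0⊕1⊕1⊕0⊕1⊕1 = 0
s8 (pos 8,9,10,11,12,13,14,15): 0⊕0⊕0⊕1⊕1⊕0⊕1⊕1 = 0
Syndrome s8…s1 = 0001 → error at position 1.
Flip position 1: 100110100011011 → 000110100011011
Read data bits from positions 3,5,6,7,9,10,11,12,13,14,15: 01010011011

01010011011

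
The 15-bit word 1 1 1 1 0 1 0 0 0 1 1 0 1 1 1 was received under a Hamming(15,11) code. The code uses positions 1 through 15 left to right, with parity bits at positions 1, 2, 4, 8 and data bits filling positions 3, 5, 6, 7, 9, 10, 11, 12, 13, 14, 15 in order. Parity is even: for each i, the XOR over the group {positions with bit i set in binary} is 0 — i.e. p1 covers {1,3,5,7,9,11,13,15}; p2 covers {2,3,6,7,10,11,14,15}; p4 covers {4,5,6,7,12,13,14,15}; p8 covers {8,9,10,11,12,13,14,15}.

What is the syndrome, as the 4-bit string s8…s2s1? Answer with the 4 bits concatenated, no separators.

1111

s1 (pos 1,3,5,7,9,11,13,15): 1⊕1⊕0⊕0⊕0⊕1⊕1⊕1 = 1
s2 (pos 2,3,6,7,10,11,14,15): 1⊕1⊕1⊕0⊕1⊕1⊕1⊕1 = 1
s4 (pos 4,5,6,7,12,13,14,15): 1⊕0⊕1⊕0⊕0⊕1⊕1⊕1 = 1
s8 (pos 8,9,10,11,12,13,14,15): 0⊕0⊕1⊕1⊕0⊕1⊕1⊕1 = 1
Syndrome s8…s1 = 1111 → error at position 15.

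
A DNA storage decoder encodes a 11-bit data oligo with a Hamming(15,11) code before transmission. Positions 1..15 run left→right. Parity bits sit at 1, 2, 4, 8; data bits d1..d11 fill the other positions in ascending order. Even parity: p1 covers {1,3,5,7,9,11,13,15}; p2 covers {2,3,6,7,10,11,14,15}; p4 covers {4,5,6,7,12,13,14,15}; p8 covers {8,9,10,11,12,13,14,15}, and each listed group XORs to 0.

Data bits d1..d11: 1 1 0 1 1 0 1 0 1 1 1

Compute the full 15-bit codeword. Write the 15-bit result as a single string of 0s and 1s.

111110111010111

Place data at non-parity positions: p1 p2 1 p4 1 0 1 p8 1 0 1 0 1 1 1
p1 (pos 1,3,5,7,9,11,13,15): XOR of data positions = 1⊕1⊕1⊕1⊕1⊕1⊕1 = 1
p2 (pos 2,3,6,7,10,11,14,15): XOR of data positions = 1⊕0⊕1⊕0⊕1⊕1⊕1 = 1
p4 (pos 4,5,6,7,12,13,14,15): XOR of data positions = 1⊕0⊕1⊕0⊕1⊕1⊕1 = 1
p8 (pos 8,9,10,11,12,13,14,15): XOR of data positions = 1⊕0⊕1⊕0⊕1⊕1⊕1 = 1
Codeword: 111110111010111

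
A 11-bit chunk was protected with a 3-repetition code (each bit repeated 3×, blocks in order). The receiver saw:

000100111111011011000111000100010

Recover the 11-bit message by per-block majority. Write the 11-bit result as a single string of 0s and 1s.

00111101000

Block 1 (000): 0 ones → 0
Block 2 (100): 1 one → 0
Block 3 (111): 3 ones → 1
Block 4 (111): 3 ones → 1
Block 5 (011): 2 ones → 1
Block 6 (011): 2 ones → 1
Block 7 (000): 0 ones → 0
Block 8 (111): 3 ones → 1
Block 9 (000): 0 ones → 0
Block 10 (100): 1 one → 0
Block 11 (010): 1 one → 0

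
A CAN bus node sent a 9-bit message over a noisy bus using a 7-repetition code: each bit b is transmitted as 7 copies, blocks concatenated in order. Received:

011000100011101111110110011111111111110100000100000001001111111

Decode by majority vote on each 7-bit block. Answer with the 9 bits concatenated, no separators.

001111001

Block 1 (0110001): 3 ones → 0
Block 2 (0001110): 3 ones → 0
Block 3 (1111110): 6 ones → 1
Block 4 (1100111): 5 ones → 1
Block 5 (1111111): 7 ones → 1
Block 6 (1110100): 4 ones → 1
Block 7 (0001000): 1 one → 0
Block 8 (0000100): 1 one → 0
Block 9 (1111111): 7 ones → 1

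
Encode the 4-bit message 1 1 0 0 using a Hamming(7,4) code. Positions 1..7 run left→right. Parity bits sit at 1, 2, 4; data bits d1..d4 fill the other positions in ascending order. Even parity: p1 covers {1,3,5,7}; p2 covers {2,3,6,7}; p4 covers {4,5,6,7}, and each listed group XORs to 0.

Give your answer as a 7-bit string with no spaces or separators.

Place data at non-parity positions: p1 p2 1 p4 1 0 0
p1 (pos 1,3,5,7): XOR of data positions = 1⊕1⊕0 = 0
p2 (pos 2,3,6,7): XOR of data positions = 1⊕0⊕0 = 1
p4 (pos 4,5,6,7): XOR of data positions = 1⊕0⊕0 = 1
Codeword: 0111100

0111100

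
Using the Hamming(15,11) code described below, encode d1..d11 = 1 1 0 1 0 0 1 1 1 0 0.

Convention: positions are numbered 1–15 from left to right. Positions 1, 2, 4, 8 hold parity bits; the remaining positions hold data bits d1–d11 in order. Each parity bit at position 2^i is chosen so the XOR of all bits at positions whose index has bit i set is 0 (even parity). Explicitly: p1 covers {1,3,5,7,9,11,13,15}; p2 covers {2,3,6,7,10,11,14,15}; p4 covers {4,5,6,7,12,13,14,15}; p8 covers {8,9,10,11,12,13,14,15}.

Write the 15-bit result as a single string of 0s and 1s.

Place data at non-parity positions: p1 p2 1 p4 1 0 1 p8 0 0 1 1 1 0 0
p1 (pos 1,3,5,7,9,11,13,15): XOR of data positions = 1⊕1⊕1⊕0⊕1⊕1⊕0 = 1
p2 (pos 2,3,6,7,10,11,14,15): XOR of data positions = 1⊕0⊕1⊕0⊕1⊕0⊕0 = 1
p4 (pos 4,5,6,7,12,13,14,15): XOR of data positions = 1⊕0⊕1⊕1⊕1⊕0⊕0 = 0
p8 (pos 8,9,10,11,12,13,14,15): XOR of data positions = 0⊕0⊕1⊕1⊕1⊕0⊕0 = 1
Codeword: 111010110011100

111010110011100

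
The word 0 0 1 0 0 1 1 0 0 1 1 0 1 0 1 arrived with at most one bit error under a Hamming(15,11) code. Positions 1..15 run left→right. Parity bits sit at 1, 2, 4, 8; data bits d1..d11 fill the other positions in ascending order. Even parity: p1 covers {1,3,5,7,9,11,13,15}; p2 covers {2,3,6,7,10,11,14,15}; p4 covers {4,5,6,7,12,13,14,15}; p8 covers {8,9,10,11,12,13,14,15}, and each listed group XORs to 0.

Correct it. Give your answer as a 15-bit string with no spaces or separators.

s1 (pos 1,3,5,7,9,11,13,15): 0⊕1⊕0⊕1⊕0⊕1⊕1⊕1 = 1
s2 (pos 2,3,6,7,10,11,14,15): 0⊕1⊕1⊕1⊕1⊕1⊕0⊕1 = 0
s4 (pos 4,5,6,7,12,13,14,15): 0⊕0⊕1⊕1⊕0⊕1⊕0⊕1 = 0
s8 (pos 8,9,10,11,12,13,14,15): 0⊕0⊕1⊕1⊕0⊕1⊕0⊕1 = 0
Syndrome s8…s1 = 0001 → error at position 1.
Flip position 1: 001001100110101 → 101001100110101

101001100110101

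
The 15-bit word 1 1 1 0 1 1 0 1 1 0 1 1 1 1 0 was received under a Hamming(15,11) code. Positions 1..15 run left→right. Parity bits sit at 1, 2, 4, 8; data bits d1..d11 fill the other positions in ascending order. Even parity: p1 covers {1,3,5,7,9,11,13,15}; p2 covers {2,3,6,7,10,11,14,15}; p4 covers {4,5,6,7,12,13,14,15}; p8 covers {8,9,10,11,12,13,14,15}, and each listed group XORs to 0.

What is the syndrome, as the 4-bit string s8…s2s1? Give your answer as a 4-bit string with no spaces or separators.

s1 (pos 1,3,5,7,9,11,13,15): 1⊕1⊕1⊕0⊕1⊕1⊕1⊕0 = 0
s2 (pos 2,3,6,7,10,11,14,15): 1⊕1⊕1⊕0⊕0⊕1⊕1⊕0 = 1
s4 (pos 4,5,6,7,12,13,14,15): 0⊕1⊕1⊕0⊕1⊕1⊕1⊕0 = 1
s8 (pos 8,9,10,11,12,13,14,15): 1⊕1⊕0⊕1⊕1⊕1⊕1⊕0 = 0
Syndrome s8…s1 = 0110 → error at position 6.

0110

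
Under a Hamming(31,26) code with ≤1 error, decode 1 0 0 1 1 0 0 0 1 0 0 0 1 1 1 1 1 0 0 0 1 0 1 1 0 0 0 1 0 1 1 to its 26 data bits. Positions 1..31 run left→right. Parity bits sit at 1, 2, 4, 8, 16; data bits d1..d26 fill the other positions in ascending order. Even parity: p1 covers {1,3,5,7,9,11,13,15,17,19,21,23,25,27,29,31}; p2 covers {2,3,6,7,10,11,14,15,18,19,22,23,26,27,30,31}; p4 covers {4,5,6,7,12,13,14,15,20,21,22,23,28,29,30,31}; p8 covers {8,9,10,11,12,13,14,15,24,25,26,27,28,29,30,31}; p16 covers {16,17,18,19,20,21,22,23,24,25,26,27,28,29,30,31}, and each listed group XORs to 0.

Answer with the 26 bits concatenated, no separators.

11001000111100010110001011

s1 (pos 1,3,5,7,9,11,13,15,17,19,21,23,25,27,29,31): 1⊕0⊕1⊕0⊕1⊕0⊕1⊕1⊕1⊕0⊕1⊕1⊕0⊕0⊕0⊕1 = 1
s2 (pos 2,3,6,7,10,11,14,15,18,19,22,23,26,27,30,31): 0⊕0⊕0⊕0⊕0⊕0⊕1⊕1⊕0⊕0⊕0⊕1⊕0⊕0⊕1⊕1 = 1
s4 (pos 4,5,6,7,12,13,14,15,20,21,22,23,28,29,30,31): 1⊕1⊕0⊕0⊕0⊕1⊕1⊕1⊕0⊕1⊕0⊕1⊕1⊕0⊕1⊕1 = 0
s8 (pos 8,9,10,11,12,13,14,15,24,25,26,27,28,29,30,31): 0⊕1⊕0⊕0⊕0⊕1⊕1⊕1⊕1⊕0⊕0⊕0⊕1⊕0⊕1⊕1 = 0
s16 (pos 16,17,18,19,20,21,22,23,24,25,26,27,28,29,30,31): 1⊕1⊕0⊕0⊕0⊕1⊕0⊕1⊕1⊕0⊕0⊕0⊕1⊕0⊕1⊕1 = 0
Syndrome s16…s1 = 00011 → error at position 3.
Flip position 3: 1001100010001111100010110001011 → 1011100010001111100010110001011
Read data bits from positions 3,5,6,7,9,10,11,12,13,14,15,17,18,19,20,21,22,23,24,25,26,27,28,29,30,31: 11001000111100010110001011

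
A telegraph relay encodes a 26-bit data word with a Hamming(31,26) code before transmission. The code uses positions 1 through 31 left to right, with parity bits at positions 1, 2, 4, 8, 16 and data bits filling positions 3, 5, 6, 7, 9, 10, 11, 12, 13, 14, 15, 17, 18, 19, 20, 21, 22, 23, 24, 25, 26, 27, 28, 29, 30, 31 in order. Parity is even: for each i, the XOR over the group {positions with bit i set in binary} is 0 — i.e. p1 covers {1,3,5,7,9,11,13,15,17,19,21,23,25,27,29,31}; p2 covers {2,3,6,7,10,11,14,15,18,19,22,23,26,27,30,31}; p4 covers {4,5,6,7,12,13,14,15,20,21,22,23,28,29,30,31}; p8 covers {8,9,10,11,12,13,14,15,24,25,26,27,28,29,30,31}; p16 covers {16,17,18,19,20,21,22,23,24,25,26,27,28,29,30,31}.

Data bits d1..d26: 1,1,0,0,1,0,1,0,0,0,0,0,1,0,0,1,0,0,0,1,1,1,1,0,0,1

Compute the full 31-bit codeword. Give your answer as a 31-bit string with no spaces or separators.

0010100110100001010010001111001

Place data at non-parity positions: p1 p2 1 p4 1 0 0 p8 1 0 1 0 0 0 0 p16 0 1 0 0 1 0 0 0 1 1 1 1 0 0 1
p1 (pos 1,3,5,7,9,11,13,15,17,19,21,23,25,27,29,31): XOR of data positions = 1⊕1⊕0⊕1⊕1⊕0⊕0⊕0⊕0⊕1⊕0⊕1⊕1⊕0⊕1 = 0
p2 (pos 2,3,6,7,10,11,14,15,18,19,22,23,26,27,30,31): XOR of data positions = 1⊕0⊕0⊕0⊕1⊕0⊕0⊕1⊕0⊕0⊕0⊕1⊕1⊕0⊕1 = 0
p4 (pos 4,5,6,7,12,13,14,15,20,21,22,23,28,29,30,31): XOR of data positions = 1⊕0⊕0⊕0⊕0⊕0⊕0⊕0⊕1⊕0⊕0⊕1⊕0⊕0⊕1 = 0
p8 (pos 8,9,10,11,12,13,14,15,24,25,26,27,28,29,30,31): XOR of data positions = 1⊕0⊕1⊕0⊕0⊕0⊕0⊕0⊕1⊕1⊕1⊕1⊕0⊕0⊕1 = 1
p16 (pos 16,17,18,19,20,21,22,23,24,25,26,27,28,29,30,31): XOR of data positions = 0⊕1⊕0⊕0⊕1⊕0⊕0⊕0⊕1⊕1⊕1⊕1⊕0⊕0⊕1 = 1
Codeword: 0010100110100001010010001111001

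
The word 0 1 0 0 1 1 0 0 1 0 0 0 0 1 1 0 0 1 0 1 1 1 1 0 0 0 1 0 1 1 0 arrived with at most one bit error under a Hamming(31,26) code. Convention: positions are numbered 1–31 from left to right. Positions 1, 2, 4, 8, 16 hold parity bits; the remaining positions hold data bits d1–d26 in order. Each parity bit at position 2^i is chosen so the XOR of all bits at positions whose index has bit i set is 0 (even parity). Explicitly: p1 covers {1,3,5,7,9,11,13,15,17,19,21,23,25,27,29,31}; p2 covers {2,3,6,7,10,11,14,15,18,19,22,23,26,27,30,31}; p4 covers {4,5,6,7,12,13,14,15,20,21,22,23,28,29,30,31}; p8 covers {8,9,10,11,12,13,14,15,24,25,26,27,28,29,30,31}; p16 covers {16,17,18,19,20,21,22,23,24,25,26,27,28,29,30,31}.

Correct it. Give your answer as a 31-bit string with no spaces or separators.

0110110010000110010111100010110

s1 (pos 1,3,5,7,9,11,13,15,17,19,21,23,25,27,29,31): 0⊕0⊕1⊕0⊕1⊕0⊕0⊕1⊕0⊕0⊕1⊕1⊕0⊕1⊕1⊕0 = 1
s2 (pos 2,3,6,7,10,11,14,15,18,19,22,23,26,27,30,31): 1⊕0⊕1⊕0⊕0⊕0⊕1⊕1⊕1⊕0⊕1⊕1⊕0⊕1⊕1⊕0 = 1
s4 (pos 4,5,6,7,12,13,14,15,20,21,22,23,28,29,30,31): 0⊕1⊕1⊕0⊕0⊕0⊕1⊕1⊕1⊕1⊕1⊕1⊕0⊕1⊕1⊕0 = 0
s8 (pos 8,9,10,11,12,13,14,15,24,25,26,27,28,29,30,31): 0⊕1⊕0⊕0⊕0⊕0⊕1⊕1⊕0⊕0⊕0⊕1⊕0⊕1⊕1⊕0 = 0
s16 (pos 16,17,18,19,20,21,22,23,24,25,26,27,28,29,30,31): 0⊕0⊕1⊕0⊕1⊕1⊕1⊕1⊕0⊕0⊕0⊕1⊕0⊕1⊕1⊕0 = 0
Syndrome s16…s1 = 00011 → error at position 3.
Flip position 3: 0100110010000110010111100010110 → 0110110010000110010111100010110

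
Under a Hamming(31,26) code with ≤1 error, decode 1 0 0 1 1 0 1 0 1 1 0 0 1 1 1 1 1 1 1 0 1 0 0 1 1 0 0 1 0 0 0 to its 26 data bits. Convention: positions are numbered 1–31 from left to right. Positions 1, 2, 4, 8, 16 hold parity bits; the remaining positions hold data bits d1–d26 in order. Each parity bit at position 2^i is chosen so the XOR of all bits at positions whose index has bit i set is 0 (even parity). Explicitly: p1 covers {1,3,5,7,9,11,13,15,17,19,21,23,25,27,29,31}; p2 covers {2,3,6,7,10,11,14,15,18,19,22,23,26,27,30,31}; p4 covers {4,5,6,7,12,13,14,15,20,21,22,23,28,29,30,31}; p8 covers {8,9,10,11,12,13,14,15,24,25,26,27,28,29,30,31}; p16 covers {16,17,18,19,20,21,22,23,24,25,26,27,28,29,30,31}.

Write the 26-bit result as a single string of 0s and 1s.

s1 (pos 1,3,5,7,9,11,13,15,17,19,21,23,25,27,29,31): 1⊕0⊕1⊕1⊕1⊕0⊕1⊕1⊕1⊕1⊕1⊕0⊕1⊕0⊕0⊕0 = 0
s2 (pos 2,3,6,7,10,11,14,15,18,19,22,23,26,27,30,31): 0⊕0⊕0⊕1⊕1⊕0⊕1⊕1⊕1⊕1⊕0⊕0⊕0⊕0⊕0⊕0 = 0
s4 (pos 4,5,6,7,12,13,14,15,20,21,22,23,28,29,30,31): 1⊕1⊕0⊕1⊕0⊕1⊕1⊕1⊕0⊕1⊕0⊕0⊕1⊕0⊕0⊕0 = 0
s8 (pos 8,9,10,11,12,13,14,15,24,25,26,27,28,29,30,31): 0⊕1⊕1⊕0⊕0⊕1⊕1⊕1⊕1⊕1⊕0⊕0⊕1⊕0⊕0⊕0 = 0
s16 (pos 16,17,18,19,20,21,22,23,24,25,26,27,28,29,30,31): 1⊕1⊕1⊕1⊕0⊕1⊕0⊕0⊕1⊕1⊕0⊕0⊕1⊕0⊕0⊕0 = 0
Syndrome s16…s1 = 00000 → no error.
Read data bits from positions 3,5,6,7,9,10,11,12,13,14,15,17,18,19,20,21,22,23,24,25,26,27,28,29,30,31: 01011100111111010011001000

01011100111111010011001000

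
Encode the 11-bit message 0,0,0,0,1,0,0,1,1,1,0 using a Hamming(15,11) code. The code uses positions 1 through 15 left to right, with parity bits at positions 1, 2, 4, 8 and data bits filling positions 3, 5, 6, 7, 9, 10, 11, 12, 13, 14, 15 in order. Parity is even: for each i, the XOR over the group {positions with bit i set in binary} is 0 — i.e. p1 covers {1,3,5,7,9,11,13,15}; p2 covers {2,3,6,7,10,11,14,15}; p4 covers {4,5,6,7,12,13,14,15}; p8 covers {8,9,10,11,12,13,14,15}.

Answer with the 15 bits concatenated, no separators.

Place data at non-parity positions: p1 p2 0 p4 0 0 0 p8 1 0 0 1 1 1 0
p1 (pos 1,3,5,7,9,11,13,15): XOR of data positions = 0⊕0⊕0⊕1⊕0⊕1⊕0 = 0
p2 (pos 2,3,6,7,10,11,14,15): XOR of data positions = 0⊕0⊕0⊕0⊕0⊕1⊕0 = 1
p4 (pos 4,5,6,7,12,13,14,15): XOR of data positions = 0⊕0⊕0⊕1⊕1⊕1⊕0 = 1
p8 (pos 8,9,10,11,12,13,14,15): XOR of data positions = 1⊕0⊕0⊕1⊕1⊕1⊕0 = 0
Codeword: 010100001001110

010100001001110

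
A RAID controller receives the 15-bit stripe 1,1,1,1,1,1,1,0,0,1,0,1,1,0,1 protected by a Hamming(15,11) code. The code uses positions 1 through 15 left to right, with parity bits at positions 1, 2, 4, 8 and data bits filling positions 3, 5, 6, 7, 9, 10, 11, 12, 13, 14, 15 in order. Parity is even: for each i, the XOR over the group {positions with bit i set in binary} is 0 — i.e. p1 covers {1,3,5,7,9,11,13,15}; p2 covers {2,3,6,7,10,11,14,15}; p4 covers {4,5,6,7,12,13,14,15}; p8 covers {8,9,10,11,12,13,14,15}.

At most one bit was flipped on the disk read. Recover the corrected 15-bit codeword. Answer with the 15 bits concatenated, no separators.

111011100101101

s1 (pos 1,3,5,7,9,11,13,15): 1⊕1⊕1⊕1⊕0⊕0⊕1⊕1 = 0
s2 (pos 2,3,6,7,10,11,14,15): 1⊕1⊕1⊕1⊕1⊕0⊕0⊕1 = 0
s4 (pos 4,5,6,7,12,13,14,15): 1⊕1⊕1⊕1⊕1⊕1⊕0⊕1 = 1
s8 (pos 8,9,10,11,12,13,14,15): 0⊕0⊕1⊕0⊕1⊕1⊕0⊕1 = 0
Syndrome s8…s1 = 0100 → error at position 4.
Flip position 4: 111111100101101 → 111011100101101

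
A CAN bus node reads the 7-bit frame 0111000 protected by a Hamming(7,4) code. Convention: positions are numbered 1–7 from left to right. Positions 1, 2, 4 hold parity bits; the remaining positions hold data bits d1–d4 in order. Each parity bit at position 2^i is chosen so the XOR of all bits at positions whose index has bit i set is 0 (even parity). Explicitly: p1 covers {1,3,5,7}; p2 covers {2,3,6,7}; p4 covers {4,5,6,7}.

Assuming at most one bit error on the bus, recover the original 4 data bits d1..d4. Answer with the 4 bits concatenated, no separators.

s1 (pos 1,3,5,7): 0⊕1⊕0⊕0 = 1
s2 (pos 2,3,6,7): 1⊕1⊕0⊕0 = 0
s4 (pos 4,5,6,7): 1⊕0⊕0⊕0 = 1
Syndrome s4…s1 = 101 → error at position 5.
Flip position 5: 0111000 → 0111100
Read data bits from positions 3,5,6,7: 1100

1100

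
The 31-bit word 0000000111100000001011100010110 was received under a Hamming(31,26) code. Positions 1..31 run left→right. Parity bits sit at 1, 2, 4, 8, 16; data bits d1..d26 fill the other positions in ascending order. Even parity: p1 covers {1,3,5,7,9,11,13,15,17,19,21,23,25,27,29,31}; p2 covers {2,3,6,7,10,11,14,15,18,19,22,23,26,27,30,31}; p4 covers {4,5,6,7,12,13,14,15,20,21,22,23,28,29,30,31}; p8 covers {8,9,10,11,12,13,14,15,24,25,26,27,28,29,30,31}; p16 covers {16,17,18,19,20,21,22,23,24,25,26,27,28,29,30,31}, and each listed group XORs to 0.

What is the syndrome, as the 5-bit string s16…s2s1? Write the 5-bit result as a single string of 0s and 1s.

11111

s1 (pos 1,3,5,7,9,11,13,15,17,19,21,23,25,27,29,31): 0⊕0⊕0⊕0⊕1⊕1⊕0⊕0⊕0⊕1⊕1⊕1⊕0⊕1⊕1⊕0 = 1
s2 (pos 2,3,6,7,10,11,14,15,18,19,22,23,26,27,30,31): 0⊕0⊕0⊕0⊕1⊕1⊕0⊕0⊕0⊕1⊕1⊕1⊕0⊕1⊕1⊕0 = 1
s4 (pos 4,5,6,7,12,13,14,15,20,21,22,23,28,29,30,31): 0⊕0⊕0⊕0⊕0⊕0⊕0⊕0⊕0⊕1⊕1⊕1⊕0⊕1⊕1⊕0 = 1
s8 (pos 8,9,10,11,12,13,14,15,24,25,26,27,28,29,30,31): 1⊕1⊕1⊕1⊕0⊕0⊕0⊕0⊕0⊕0⊕0⊕1⊕0⊕1⊕1⊕0 = 1
s16 (pos 16,17,18,19,20,21,22,23,24,25,26,27,28,29,30,31): 0⊕0⊕0⊕1⊕0⊕1⊕1⊕1⊕0⊕0⊕0⊕1⊕0⊕1⊕1⊕0 = 1
Syndrome s16…s1 = 11111 → error at position 31.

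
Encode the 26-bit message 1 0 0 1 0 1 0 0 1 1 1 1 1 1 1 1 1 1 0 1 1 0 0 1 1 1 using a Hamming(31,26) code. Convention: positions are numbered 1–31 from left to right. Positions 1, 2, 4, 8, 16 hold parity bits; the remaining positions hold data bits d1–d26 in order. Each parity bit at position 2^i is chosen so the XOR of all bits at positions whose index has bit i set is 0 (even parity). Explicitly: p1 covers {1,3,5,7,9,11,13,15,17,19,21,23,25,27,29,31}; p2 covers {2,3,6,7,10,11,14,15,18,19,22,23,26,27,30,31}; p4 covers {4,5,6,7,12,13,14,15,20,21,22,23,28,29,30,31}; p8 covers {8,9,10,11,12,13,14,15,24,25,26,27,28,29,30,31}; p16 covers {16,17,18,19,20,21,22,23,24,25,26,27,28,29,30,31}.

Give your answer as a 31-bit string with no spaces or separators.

Place data at non-parity positions: p1 p2 1 p4 0 0 1 p8 0 1 0 0 1 1 1 p16 1 1 1 1 1 1 1 0 1 1 0 0 1 1 1
p1 (pos 1,3,5,7,9,11,13,15,17,19,21,23,25,27,29,31): XOR of data positions = 1⊕0⊕1⊕0⊕0⊕1⊕1⊕1⊕1⊕1⊕1⊕1⊕0⊕1⊕1 = 1
p2 (pos 2,3,6,7,10,11,14,15,18,19,22,23,26,27,30,31): XOR of data positions = 1⊕0⊕1⊕1⊕0⊕1⊕1⊕1⊕1⊕1⊕1⊕1⊕0⊕1⊕1 = 0
p4 (pos 4,5,6,7,12,13,14,15,20,21,22,23,28,29,30,31): XOR of data positions = 0⊕0⊕1⊕0⊕1⊕1⊕1⊕1⊕1⊕1⊕1⊕0⊕1⊕1⊕1 = 1
p8 (pos 8,9,10,11,12,13,14,15,24,25,26,27,28,29,30,31): XOR of data positions = 0⊕1⊕0⊕0⊕1⊕1⊕1⊕0⊕1⊕1⊕0⊕0⊕1⊕1⊕1 = 1
p16 (pos 16,17,18,19,20,21,22,23,24,25,26,27,28,29,30,31): XOR of data positions = 1⊕1⊕1⊕1⊕1⊕1⊕1⊕0⊕1⊕1⊕0⊕0⊕1⊕1⊕1 = 0
Codeword: 1011001101001110111111101100111

1011001101001110111111101100111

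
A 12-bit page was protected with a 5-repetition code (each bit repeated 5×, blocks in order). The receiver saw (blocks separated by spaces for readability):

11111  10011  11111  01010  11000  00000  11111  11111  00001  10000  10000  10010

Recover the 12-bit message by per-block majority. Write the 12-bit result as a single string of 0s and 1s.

Block 1 (11111): 5 ones → 1
Block 2 (10011): 3 ones → 1
Block 3 (11111): 5 ones → 1
Block 4 (01010): 2 ones → 0
Block 5 (11000): 2 ones → 0
Block 6 (00000): 0 ones → 0
Block 7 (11111): 5 ones → 1
Block 8 (11111): 5 ones → 1
Block 9 (00001): 1 one → 0
Block 10 (10000): 1 one → 0
Block 11 (10000): 1 one → 0
Block 12 (10010): 2 ones → 0

111000110000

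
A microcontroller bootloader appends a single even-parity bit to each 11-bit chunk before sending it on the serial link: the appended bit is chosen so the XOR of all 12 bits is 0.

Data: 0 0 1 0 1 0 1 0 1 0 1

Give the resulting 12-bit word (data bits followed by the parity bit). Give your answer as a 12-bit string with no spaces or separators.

001010101011

XOR of the 11 data bits: 0⊕0⊕1⊕0⊕1⊕0⊕1⊕0⊕1⊕0⊕1 = 1
Parity bit = 1 (so all 12 bits XOR to 0).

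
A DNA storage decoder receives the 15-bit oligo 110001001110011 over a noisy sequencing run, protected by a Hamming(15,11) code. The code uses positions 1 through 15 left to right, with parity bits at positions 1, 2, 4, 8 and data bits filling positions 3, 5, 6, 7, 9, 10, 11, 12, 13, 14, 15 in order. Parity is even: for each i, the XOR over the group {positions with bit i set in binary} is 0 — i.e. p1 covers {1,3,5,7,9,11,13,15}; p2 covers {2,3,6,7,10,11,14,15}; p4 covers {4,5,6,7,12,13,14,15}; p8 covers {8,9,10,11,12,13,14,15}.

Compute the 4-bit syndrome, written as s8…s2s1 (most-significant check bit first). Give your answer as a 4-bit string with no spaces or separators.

1100

s1 (pos 1,3,5,7,9,11,13,15): 1⊕0⊕0⊕0⊕1⊕1⊕0⊕1 = 0
s2 (pos 2,3,6,7,10,11,14,15): 1⊕0⊕1⊕0⊕1⊕1⊕1⊕1 = 0
s4 (pos 4,5,6,7,12,13,14,15): 0⊕0⊕1⊕0⊕0⊕0⊕1⊕1 = 1
s8 (pos 8,9,10,11,12,13,14,15): 0⊕1⊕1⊕1⊕0⊕0⊕1⊕1 = 1
Syndrome s8…s1 = 1100 → error at position 12.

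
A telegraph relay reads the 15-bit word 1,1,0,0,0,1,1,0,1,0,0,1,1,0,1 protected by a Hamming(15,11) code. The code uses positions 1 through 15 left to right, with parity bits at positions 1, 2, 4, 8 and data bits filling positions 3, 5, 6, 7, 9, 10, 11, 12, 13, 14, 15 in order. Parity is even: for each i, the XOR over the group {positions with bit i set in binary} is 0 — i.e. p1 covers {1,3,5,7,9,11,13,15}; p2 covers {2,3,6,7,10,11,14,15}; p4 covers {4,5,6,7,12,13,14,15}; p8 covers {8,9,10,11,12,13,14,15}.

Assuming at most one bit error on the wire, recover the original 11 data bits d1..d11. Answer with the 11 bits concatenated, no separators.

01111001101

s1 (pos 1,3,5,7,9,11,13,15): 1⊕0⊕0⊕1⊕1⊕0⊕1⊕1 = 1
s2 (pos 2,3,6,7,10,11,14,15): 1⊕0⊕1⊕1⊕0⊕0⊕0⊕1 = 0
s4 (pos 4,5,6,7,12,13,14,15): 0⊕0⊕1⊕1⊕1⊕1⊕0⊕1 = 1
s8 (pos 8,9,10,11,12,13,14,15): 0⊕1⊕0⊕0⊕1⊕1⊕0⊕1 = 0
Syndrome s8…s1 = 0101 → error at position 5.
Flip position 5: 110001101001101 → 110011101001101
Read data bits from positions 3,5,6,7,9,10,11,12,13,14,15: 01111001101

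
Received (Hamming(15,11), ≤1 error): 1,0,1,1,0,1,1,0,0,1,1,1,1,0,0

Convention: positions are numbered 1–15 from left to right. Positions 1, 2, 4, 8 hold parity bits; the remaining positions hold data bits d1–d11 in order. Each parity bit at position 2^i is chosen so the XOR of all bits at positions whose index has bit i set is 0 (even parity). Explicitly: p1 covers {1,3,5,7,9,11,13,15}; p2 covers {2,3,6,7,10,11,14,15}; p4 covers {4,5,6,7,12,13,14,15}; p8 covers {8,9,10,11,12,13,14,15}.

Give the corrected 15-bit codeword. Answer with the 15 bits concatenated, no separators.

s1 (pos 1,3,5,7,9,11,13,15): 1⊕1⊕0⊕1⊕0⊕1⊕1⊕0 = 1
s2 (pos 2,3,6,7,10,11,14,15): 0⊕1⊕1⊕1⊕1⊕1⊕0⊕0 = 1
s4 (pos 4,5,6,7,12,13,14,15): 1⊕0⊕1⊕1⊕1⊕1⊕0⊕0 = 1
s8 (pos 8,9,10,11,12,13,14,15): 0⊕0⊕1⊕1⊕1⊕1⊕0⊕0 = 0
Syndrome s8…s1 = 0111 → error at position 7.
Flip position 7: 101101100111100 → 101101000111100

101101000111100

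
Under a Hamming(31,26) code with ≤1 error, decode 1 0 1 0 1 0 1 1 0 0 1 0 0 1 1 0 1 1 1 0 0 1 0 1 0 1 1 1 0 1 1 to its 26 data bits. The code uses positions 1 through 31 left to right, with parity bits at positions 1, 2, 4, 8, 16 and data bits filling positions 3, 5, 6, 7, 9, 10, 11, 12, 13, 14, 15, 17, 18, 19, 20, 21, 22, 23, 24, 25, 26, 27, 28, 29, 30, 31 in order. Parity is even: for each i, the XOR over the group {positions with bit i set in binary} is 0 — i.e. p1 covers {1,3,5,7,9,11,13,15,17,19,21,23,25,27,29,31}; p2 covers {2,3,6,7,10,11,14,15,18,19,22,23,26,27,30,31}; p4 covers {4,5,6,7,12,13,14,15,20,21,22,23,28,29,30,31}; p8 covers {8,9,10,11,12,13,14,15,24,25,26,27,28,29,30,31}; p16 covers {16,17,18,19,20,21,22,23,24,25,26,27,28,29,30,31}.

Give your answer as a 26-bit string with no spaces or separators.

11010010011111001010111011

s1 (pos 1,3,5,7,9,11,13,15,17,19,21,23,25,27,29,31): 1⊕1⊕1⊕1⊕0⊕1⊕0⊕1⊕1⊕1⊕0⊕0⊕0⊕1⊕0⊕1 = 0
s2 (pos 2,3,6,7,10,11,14,15,18,19,22,23,26,27,30,31): 0⊕1⊕0⊕1⊕0⊕1⊕1⊕1⊕1⊕1⊕1⊕0⊕1⊕1⊕1⊕1 = 0
s4 (pos 4,5,6,7,12,13,14,15,20,21,22,23,28,29,30,31): 0⊕1⊕0⊕1⊕0⊕0⊕1⊕1⊕0⊕0⊕1⊕0⊕1⊕0⊕1⊕1 = 0
s8 (pos 8,9,10,11,12,13,14,15,24,25,26,27,28,29,30,31): 1⊕0⊕0⊕1⊕0⊕0⊕1⊕1⊕1⊕0⊕1⊕1⊕1⊕0⊕1⊕1 = 0
s16 (pos 16,17,18,19,20,21,22,23,24,25,26,27,28,29,30,31): 0⊕1⊕1⊕1⊕0⊕0⊕1⊕0⊕1⊕0⊕1⊕1⊕1⊕0⊕1⊕1 = 0
Syndrome s16…s1 = 00000 → no error.
Read data bits from positions 3,5,6,7,9,10,11,12,13,14,15,17,18,19,20,21,22,23,24,25,26,27,28,29,30,31: 11010010011111001010111011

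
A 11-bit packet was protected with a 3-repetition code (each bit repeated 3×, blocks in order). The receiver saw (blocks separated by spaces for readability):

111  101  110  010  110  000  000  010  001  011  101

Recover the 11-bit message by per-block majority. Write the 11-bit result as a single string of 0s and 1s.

11101000011

Block 1 (111): 3 ones → 1
Block 2 (101): 2 ones → 1
Block 3 (110): 2 ones → 1
Block 4 (010): 1 one → 0
Block 5 (110): 2 ones → 1
Block 6 (000): 0 ones → 0
Block 7 (000): 0 ones → 0
Block 8 (010): 1 one → 0
Block 9 (001): 1 one → 0
Block 10 (011): 2 ones → 1
Block 11 (101): 2 ones → 1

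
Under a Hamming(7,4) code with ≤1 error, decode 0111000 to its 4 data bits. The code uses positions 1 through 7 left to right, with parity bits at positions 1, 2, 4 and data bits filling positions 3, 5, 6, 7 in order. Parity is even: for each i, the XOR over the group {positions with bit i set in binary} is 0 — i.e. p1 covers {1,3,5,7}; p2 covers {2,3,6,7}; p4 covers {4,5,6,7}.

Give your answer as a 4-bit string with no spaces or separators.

s1 (pos 1,3,5,7): 0⊕1⊕0⊕0 = 1
s2 (pos 2,3,6,7): 1⊕1⊕0⊕0 = 0
s4 (pos 4,5,6,7): 1⊕0⊕0⊕0 = 1
Syndrome s4…s1 = 101 → error at position 5.
Flip position 5: 0111000 → 0111100
Read data bits from positions 3,5,6,7: 1100

1100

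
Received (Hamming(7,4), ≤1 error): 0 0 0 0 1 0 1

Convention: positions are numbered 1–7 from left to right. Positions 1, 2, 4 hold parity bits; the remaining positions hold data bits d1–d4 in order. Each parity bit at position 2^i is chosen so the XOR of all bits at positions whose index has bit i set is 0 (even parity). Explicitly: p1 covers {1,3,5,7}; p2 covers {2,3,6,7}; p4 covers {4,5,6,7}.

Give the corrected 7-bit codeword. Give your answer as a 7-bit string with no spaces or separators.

s1 (pos 1,3,5,7): 0⊕0⊕1⊕1 = 0
s2 (pos 2,3,6,7): 0⊕0⊕0⊕1 = 1
s4 (pos 4,5,6,7): 0⊕1⊕0⊕1 = 0
Syndrome s4…s1 = 010 → error at position 2.
Flip position 2: 0000101 → 0100101

0100101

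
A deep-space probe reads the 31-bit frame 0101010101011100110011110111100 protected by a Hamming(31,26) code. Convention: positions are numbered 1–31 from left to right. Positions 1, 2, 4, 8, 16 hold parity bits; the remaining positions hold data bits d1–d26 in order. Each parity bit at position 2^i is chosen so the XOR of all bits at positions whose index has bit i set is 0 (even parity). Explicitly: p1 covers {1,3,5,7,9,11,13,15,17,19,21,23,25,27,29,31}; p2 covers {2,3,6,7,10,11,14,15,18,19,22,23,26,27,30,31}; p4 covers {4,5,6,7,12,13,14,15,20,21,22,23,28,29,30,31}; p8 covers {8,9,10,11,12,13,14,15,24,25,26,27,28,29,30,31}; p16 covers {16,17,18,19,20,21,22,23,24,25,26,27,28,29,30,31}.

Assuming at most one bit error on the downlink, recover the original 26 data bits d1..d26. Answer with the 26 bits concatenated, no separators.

00100101110110011110111100

s1 (pos 1,3,5,7,9,11,13,15,17,19,21,23,25,27,29,31): 0⊕0⊕0⊕0⊕0⊕0⊕1⊕0⊕1⊕0⊕1⊕1⊕0⊕1⊕1⊕0 = 0
s2 (pos 2,3,6,7,10,11,14,15,18,19,22,23,26,27,30,31): 1⊕0⊕1⊕0⊕1⊕0⊕1⊕0⊕1⊕0⊕1⊕1⊕1⊕1⊕0⊕0 = 1
s4 (pos 4,5,6,7,12,13,14,15,20,21,22,23,28,29,30,31): 1⊕0⊕1⊕0⊕1⊕1⊕1⊕0⊕0⊕1⊕1⊕1⊕1⊕1⊕0⊕0 = 0
s8 (pos 8,9,10,11,12,13,14,15,24,25,26,27,28,29,30,31): 1⊕0⊕1⊕0⊕1⊕1⊕1⊕0⊕1⊕0⊕1⊕1⊕1⊕1⊕0⊕0 = 0
s16 (pos 16,17,18,19,20,21,22,23,24,25,26,27,28,29,30,31): 0⊕1⊕1⊕0⊕0⊕1⊕1⊕1⊕1⊕0⊕1⊕1⊕1⊕1⊕0⊕0 = 0
Syndrome s16…s1 = 00010 → error at position 2.
Flip position 2: 0101010101011100110011110111100 → 0001010101011100110011110111100
Read data bits from positions 3,5,6,7,9,10,11,12,13,14,15,17,18,19,20,21,22,23,24,25,26,27,28,29,30,31: 00100101110110011110111100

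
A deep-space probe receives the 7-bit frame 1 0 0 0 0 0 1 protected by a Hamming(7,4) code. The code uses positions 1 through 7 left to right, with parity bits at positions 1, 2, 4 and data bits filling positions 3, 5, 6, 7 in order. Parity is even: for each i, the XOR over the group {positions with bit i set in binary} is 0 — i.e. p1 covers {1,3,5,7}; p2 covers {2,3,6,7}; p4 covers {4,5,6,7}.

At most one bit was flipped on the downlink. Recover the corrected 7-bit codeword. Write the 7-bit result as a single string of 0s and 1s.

s1 (pos 1,3,5,7): 1⊕0⊕0⊕1 = 0
s2 (pos 2,3,6,7): 0⊕0⊕0⊕1 = 1
s4 (pos 4,5,6,7): 0⊕0⊕0⊕1 = 1
Syndrome s4…s1 = 110 → error at position 6.
Flip position 6: 1000001 → 1000011

1000011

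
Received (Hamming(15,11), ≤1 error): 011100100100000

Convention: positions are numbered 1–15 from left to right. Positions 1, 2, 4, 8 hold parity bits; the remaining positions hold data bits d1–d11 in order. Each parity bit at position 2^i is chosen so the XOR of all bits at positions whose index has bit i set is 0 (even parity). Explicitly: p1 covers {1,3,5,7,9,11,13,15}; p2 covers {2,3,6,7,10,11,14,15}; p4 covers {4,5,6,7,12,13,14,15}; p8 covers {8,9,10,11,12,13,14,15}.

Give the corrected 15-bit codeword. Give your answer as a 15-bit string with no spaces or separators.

s1 (pos 1,3,5,7,9,11,13,15): 0⊕1⊕0⊕1⊕0⊕0⊕0⊕0 = 0
s2 (pos 2,3,6,7,10,11,14,15): 1⊕1⊕0⊕1⊕1⊕0⊕0⊕0 = 0
s4 (pos 4,5,6,7,12,13,14,15): 1⊕0⊕0⊕1⊕0⊕0⊕0⊕0 = 0
s8 (pos 8,9,10,11,12,13,14,15): 0⊕0⊕1⊕0⊕0⊕0⊕0⊕0 = 1
Syndrome s8…s1 = 1000 → error at position 8.
Flip position 8: 011100100100000 → 011100110100000

011100110100000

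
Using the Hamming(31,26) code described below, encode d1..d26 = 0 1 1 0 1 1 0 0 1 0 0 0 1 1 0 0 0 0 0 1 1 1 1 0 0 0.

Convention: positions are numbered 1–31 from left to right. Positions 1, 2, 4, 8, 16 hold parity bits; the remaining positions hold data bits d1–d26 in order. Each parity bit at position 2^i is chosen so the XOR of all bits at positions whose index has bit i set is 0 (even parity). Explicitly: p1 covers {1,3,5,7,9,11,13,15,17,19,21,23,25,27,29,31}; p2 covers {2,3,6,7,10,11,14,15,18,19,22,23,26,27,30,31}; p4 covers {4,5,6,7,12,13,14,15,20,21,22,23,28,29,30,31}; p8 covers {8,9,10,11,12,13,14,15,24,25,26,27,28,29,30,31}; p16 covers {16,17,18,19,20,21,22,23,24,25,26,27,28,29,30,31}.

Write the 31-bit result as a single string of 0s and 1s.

Place data at non-parity positions: p1 p2 0 p4 1 1 0 p8 1 1 0 0 1 0 0 p16 0 1 1 0 0 0 0 0 1 1 1 1 0 0 0
p1 (pos 1,3,5,7,9,11,13,15,17,19,21,23,25,27,29,31): XOR of data positions = 0⊕1⊕0⊕1⊕0⊕1⊕0⊕0⊕1⊕0⊕0⊕1⊕1⊕0⊕0 = 0
p2 (pos 2,3,6,7,10,11,14,15,18,19,22,23,26,27,30,31): XOR of data positions = 0⊕1⊕0⊕1⊕0⊕0⊕0⊕1⊕1⊕0⊕0⊕1⊕1⊕0⊕0 = 0
p4 (pos 4,5,6,7,12,13,14,15,20,21,22,23,28,29,30,31): XOR of data positions = 1⊕1⊕0⊕0⊕1⊕0⊕0⊕0⊕0⊕0⊕0⊕1⊕0⊕0⊕0 = 0
p8 (pos 8,9,10,11,12,13,14,15,24,25,26,27,28,29,30,31): XOR of data positions = 1⊕1⊕0⊕0⊕1⊕0⊕0⊕0⊕1⊕1⊕1⊕1⊕0⊕0⊕0 = 1
p16 (pos 16,17,18,19,20,21,22,23,24,25,26,27,28,29,30,31): XOR of data positions = 0⊕1⊕1⊕0⊕0⊕0⊕0⊕0⊕1⊕1⊕1⊕1⊕0⊕0⊕0 = 0
Codeword: 0000110111001000011000001111000

0000110111001000011000001111000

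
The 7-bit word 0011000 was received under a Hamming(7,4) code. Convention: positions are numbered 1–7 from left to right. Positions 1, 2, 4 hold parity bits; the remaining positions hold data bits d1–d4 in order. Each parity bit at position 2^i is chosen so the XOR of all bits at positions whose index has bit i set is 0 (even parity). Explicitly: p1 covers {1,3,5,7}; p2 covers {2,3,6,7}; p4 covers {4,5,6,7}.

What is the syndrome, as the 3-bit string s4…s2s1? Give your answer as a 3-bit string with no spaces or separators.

s1 (pos 1,3,5,7): 0⊕1⊕0⊕0 = 1
s2 (pos 2,3,6,7): 0⊕1⊕0⊕0 = 1
s4 (pos 4,5,6,7): 1⊕0⊕0⊕0 = 1
Syndrome s4…s1 = 111 → error at position 7.

111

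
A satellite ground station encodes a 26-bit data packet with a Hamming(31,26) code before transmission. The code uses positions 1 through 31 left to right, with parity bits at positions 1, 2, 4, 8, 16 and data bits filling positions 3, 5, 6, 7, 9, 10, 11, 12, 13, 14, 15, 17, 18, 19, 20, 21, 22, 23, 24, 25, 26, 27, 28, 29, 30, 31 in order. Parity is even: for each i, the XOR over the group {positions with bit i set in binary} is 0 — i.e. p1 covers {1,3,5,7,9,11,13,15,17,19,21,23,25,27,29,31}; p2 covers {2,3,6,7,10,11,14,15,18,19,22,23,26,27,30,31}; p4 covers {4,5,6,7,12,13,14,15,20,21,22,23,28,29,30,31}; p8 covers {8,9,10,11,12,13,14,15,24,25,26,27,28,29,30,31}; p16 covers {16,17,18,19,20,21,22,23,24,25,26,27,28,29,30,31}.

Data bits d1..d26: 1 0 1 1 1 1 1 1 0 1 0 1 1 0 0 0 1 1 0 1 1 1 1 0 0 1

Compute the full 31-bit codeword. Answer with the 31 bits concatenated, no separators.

1010011011110101110001101111001

Place data at non-parity positions: p1 p2 1 p4 0 1 1 p8 1 1 1 1 0 1 0 p16 1 1 0 0 0 1 1 0 1 1 1 1 0 0 1
p1 (pos 1,3,5,7,9,11,13,15,17,19,21,23,25,27,29,31): XOR of data positions = 1⊕0⊕1⊕1⊕1⊕0⊕0⊕1⊕0⊕0⊕1⊕1⊕1⊕0⊕1 = 1
p2 (pos 2,3,6,7,10,11,14,15,18,19,22,23,26,27,30,31): XOR of data positions = 1⊕1⊕1⊕1⊕1⊕1⊕0⊕1⊕0⊕1⊕1⊕1⊕1⊕0⊕1 = 0
p4 (pos 4,5,6,7,12,13,14,15,20,21,22,23,28,29,30,31): XOR of data positions = 0⊕1⊕1⊕1⊕0⊕1⊕0⊕0⊕0⊕1⊕1⊕1⊕0⊕0⊕1 = 0
p8 (pos 8,9,10,11,12,13,14,15,24,25,26,27,28,29,30,31): XOR of data positions = 1⊕1⊕1⊕1⊕0⊕1⊕0⊕0⊕1⊕1⊕1⊕1⊕0⊕0⊕1 = 0
p16 (pos 16,17,18,19,20,21,22,23,24,25,26,27,28,29,30,31): XOR of data positions = 1⊕1⊕0⊕0⊕0⊕1⊕1⊕0⊕1⊕1⊕1⊕1⊕0⊕0⊕1 = 1
Codeword: 1010011011110101110001101111001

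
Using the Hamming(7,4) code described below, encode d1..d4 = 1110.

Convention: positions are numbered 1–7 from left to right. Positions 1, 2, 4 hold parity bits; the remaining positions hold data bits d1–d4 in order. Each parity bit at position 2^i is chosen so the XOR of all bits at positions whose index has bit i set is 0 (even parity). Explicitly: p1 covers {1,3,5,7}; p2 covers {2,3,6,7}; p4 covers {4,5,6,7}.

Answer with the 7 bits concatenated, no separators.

0010110

Place data at non-parity positions: p1 p2 1 p4 1 1 0
p1 (pos 1,3,5,7): XOR of data positions = 1⊕1⊕0 = 0
p2 (pos 2,3,6,7): XOR of data positions = 1⊕1⊕0 = 0
p4 (pos 4,5,6,7): XOR of data positions = 1⊕1⊕0 = 0
Codeword: 0010110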